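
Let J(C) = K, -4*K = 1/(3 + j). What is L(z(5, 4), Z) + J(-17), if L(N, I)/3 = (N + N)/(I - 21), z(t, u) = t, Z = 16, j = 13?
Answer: -385/64 ≈ -6.0156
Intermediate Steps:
L(N, I) = 6*N/(-21 + I) (L(N, I) = 3*((N + N)/(I - 21)) = 3*((2*N)/(-21 + I)) = 3*(2*N/(-21 + I)) = 6*N/(-21 + I))
K = -1/64 (K = -1/(4*(3 + 13)) = -¼/16 = -¼*1/16 = -1/64 ≈ -0.015625)
J(C) = -1/64
L(z(5, 4), Z) + J(-17) = 6*5/(-21 + 16) - 1/64 = 6*5/(-5) - 1/64 = 6*5*(-⅕) - 1/64 = -6 - 1/64 = -385/64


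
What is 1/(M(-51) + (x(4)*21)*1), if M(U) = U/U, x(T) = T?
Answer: 1/85 ≈ 0.011765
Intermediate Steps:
M(U) = 1
1/(M(-51) + (x(4)*21)*1) = 1/(1 + (4*21)*1) = 1/(1 + 84*1) = 1/(1 + 84) = 1/85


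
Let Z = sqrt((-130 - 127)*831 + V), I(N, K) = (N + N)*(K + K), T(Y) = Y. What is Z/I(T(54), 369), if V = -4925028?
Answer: I*sqrt(570955)/26568 ≈ 0.028441*I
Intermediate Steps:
I(N, K) = 4*K*N (I(N, K) = (2*N)*(2*K) = 4*K*N)
Z = 3*I*sqrt(570955) (Z = sqrt((-130 - 127)*831 - 4925028) = sqrt(-257*831 - 4925028) = sqrt(-213567 - 4925028) = sqrt(-5138595) = 3*I*sqrt(570955) ≈ 2266.8*I)
Z/I(T(54), 369) = (3*I*sqrt(570955))/((4*369*54)) = (3*I*sqrt(570955))/79704 = (3*I*sqrt(570955))*(1/79704) = I*sqrt(570955)/26568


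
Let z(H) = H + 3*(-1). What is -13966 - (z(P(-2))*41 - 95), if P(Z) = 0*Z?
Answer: -13748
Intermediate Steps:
P(Z) = 0
z(H) = -3 + H (z(H) = H - 3 = -3 + H)
-13966 - (z(P(-2))*41 - 95) = -13966 - ((-3 + 0)*41 - 95) = -13966 - (-3*41 - 95) = -13966 - (-123 - 95) = -13966 - 1*(-218) = -13966 + 218 = -13748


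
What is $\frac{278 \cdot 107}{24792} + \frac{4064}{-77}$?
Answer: $- \frac{49232123}{954492} \approx -51.579$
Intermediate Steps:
$\frac{278 \cdot 107}{24792} + \frac{4064}{-77} = 29746 \cdot \frac{1}{24792} + 4064 \left(- \frac{1}{77}\right) = \frac{14873}{12396} - \frac{4064}{77} = - \frac{49232123}{954492}$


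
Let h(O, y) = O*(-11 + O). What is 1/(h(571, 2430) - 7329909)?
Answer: -1/7010149 ≈ -1.4265e-7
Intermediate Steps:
1/(h(571, 2430) - 7329909) = 1/(571*(-11 + 571) - 7329909) = 1/(571*560 - 7329909) = 1/(319760 - 7329909) = 1/(-7010149) = -1/7010149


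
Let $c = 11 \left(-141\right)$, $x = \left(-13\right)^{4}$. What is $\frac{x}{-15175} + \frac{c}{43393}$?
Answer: $- \frac{1262883898}{658488775} \approx -1.9179$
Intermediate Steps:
$x = 28561$
$c = -1551$
$\frac{x}{-15175} + \frac{c}{43393} = \frac{28561}{-15175} - \frac{1551}{43393} = 28561 \left(- \frac{1}{15175}\right) - \frac{1551}{43393} = - \frac{28561}{15175} - \frac{1551}{43393} = - \frac{1262883898}{658488775}$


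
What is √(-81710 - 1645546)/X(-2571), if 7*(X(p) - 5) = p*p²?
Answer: -7*I*√431814/8497207688 ≈ -5.4134e-7*I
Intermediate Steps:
X(p) = 5 + p³/7 (X(p) = 5 + (p*p²)/7 = 5 + p³/7)
√(-81710 - 1645546)/X(-2571) = √(-81710 - 1645546)/(5 + (⅐)*(-2571)³) = √(-1727256)/(5 + (⅐)*(-16994415411)) = (2*I*√431814)/(5 - 16994415411/7) = (2*I*√431814)/(-16994415376/7) = (2*I*√431814)*(-7/16994415376) = -7*I*√431814/8497207688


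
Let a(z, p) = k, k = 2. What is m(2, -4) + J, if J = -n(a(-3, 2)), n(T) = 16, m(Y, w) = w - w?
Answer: -16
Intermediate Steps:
m(Y, w) = 0
a(z, p) = 2
J = -16 (J = -1*16 = -16)
m(2, -4) + J = 0 - 16 = -16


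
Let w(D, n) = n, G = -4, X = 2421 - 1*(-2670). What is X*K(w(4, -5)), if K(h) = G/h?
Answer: 20364/5 ≈ 4072.8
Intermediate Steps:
X = 5091 (X = 2421 + 2670 = 5091)
K(h) = -4/h
X*K(w(4, -5)) = 5091*(-4/(-5)) = 5091*(-4*(-⅕)) = 5091*(⅘) = 20364/5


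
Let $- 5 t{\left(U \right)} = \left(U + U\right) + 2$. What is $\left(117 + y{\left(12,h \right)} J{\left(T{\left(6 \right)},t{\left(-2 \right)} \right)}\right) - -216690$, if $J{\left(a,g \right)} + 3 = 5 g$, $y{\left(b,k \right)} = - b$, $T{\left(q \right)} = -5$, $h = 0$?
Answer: $216819$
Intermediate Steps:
$t{\left(U \right)} = - \frac{2}{5} - \frac{2 U}{5}$ ($t{\left(U \right)} = - \frac{\left(U + U\right) + 2}{5} = - \frac{2 U + 2}{5} = - \frac{2 + 2 U}{5} = - \frac{2}{5} - \frac{2 U}{5}$)
$J{\left(a,g \right)} = -3 + 5 g$
$\left(117 + y{\left(12,h \right)} J{\left(T{\left(6 \right)},t{\left(-2 \right)} \right)}\right) - -216690 = \left(117 + \left(-1\right) 12 \left(-3 + 5 \left(- \frac{2}{5} - - \frac{4}{5}\right)\right)\right) - -216690 = \left(117 - 12 \left(-3 + 5 \left(- \frac{2}{5} + \frac{4}{5}\right)\right)\right) + 216690 = \left(117 - 12 \left(-3 + 5 \cdot \frac{2}{5}\right)\right) + 216690 = \left(117 - 12 \left(-3 + 2\right)\right) + 216690 = \left(117 - -12\right) + 216690 = \left(117 + 12\right) + 216690 = 129 + 216690 = 216819$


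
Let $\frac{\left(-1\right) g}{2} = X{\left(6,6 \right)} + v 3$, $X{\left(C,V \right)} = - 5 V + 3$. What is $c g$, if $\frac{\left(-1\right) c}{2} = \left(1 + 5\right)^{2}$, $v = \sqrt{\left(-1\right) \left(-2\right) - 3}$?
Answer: $-3888 + 432 i \approx -3888.0 + 432.0 i$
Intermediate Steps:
$X{\left(C,V \right)} = 3 - 5 V$
$v = i$ ($v = \sqrt{2 - 3} = \sqrt{-1} = i \approx 1.0 i$)
$c = -72$ ($c = - 2 \left(1 + 5\right)^{2} = - 2 \cdot 6^{2} = \left(-2\right) 36 = -72$)
$g = 54 - 6 i$ ($g = - 2 \left(\left(3 - 30\right) + i 3\right) = - 2 \left(\left(3 - 30\right) + 3 i\right) = - 2 \left(-27 + 3 i\right) = 54 - 6 i \approx 54.0 - 6.0 i$)
$c g = - 72 \left(54 - 6 i\right) = -3888 + 432 i$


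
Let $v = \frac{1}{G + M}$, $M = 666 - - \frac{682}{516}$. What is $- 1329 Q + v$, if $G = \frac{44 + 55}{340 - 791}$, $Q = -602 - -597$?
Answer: $\frac{46891164093}{7056607} \approx 6645.0$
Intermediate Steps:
$Q = -5$ ($Q = -602 + 597 = -5$)
$G = - \frac{9}{41}$ ($G = \frac{99}{-451} = 99 \left(- \frac{1}{451}\right) = - \frac{9}{41} \approx -0.21951$)
$M = \frac{172169}{258}$ ($M = 666 - \left(-682\right) \frac{1}{516} = 666 - - \frac{341}{258} = 666 + \frac{341}{258} = \frac{172169}{258} \approx 667.32$)
$v = \frac{10578}{7056607}$ ($v = \frac{1}{- \frac{9}{41} + \frac{172169}{258}} = \frac{1}{\frac{7056607}{10578}} = \frac{10578}{7056607} \approx 0.001499$)
$- 1329 Q + v = \left(-1329\right) \left(-5\right) + \frac{10578}{7056607} = 6645 + \frac{10578}{7056607} = \frac{46891164093}{7056607}$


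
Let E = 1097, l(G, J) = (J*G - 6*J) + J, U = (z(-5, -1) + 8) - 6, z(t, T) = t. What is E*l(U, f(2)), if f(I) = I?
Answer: -17552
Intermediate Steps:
U = -3 (U = (-5 + 8) - 6 = 3 - 6 = -3)
l(G, J) = -5*J + G*J (l(G, J) = (G*J - 6*J) + J = (-6*J + G*J) + J = -5*J + G*J)
E*l(U, f(2)) = 1097*(2*(-5 - 3)) = 1097*(2*(-8)) = 1097*(-16) = -17552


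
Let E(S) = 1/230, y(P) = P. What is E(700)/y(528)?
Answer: 1/121440 ≈ 8.2345e-6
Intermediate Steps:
E(S) = 1/230
E(700)/y(528) = (1/230)/528 = (1/230)*(1/528) = 1/121440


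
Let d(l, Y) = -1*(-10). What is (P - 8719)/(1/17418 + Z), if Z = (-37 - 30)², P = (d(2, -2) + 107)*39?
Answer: -72389208/78189403 ≈ -0.92582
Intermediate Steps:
d(l, Y) = 10
P = 4563 (P = (10 + 107)*39 = 117*39 = 4563)
Z = 4489 (Z = (-67)² = 4489)
(P - 8719)/(1/17418 + Z) = (4563 - 8719)/(1/17418 + 4489) = -4156/(1/17418 + 4489) = -4156/78189403/17418 = -4156*17418/78189403 = -72389208/78189403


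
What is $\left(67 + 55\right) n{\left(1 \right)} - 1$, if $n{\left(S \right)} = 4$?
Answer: $487$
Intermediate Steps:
$\left(67 + 55\right) n{\left(1 \right)} - 1 = \left(67 + 55\right) 4 - 1 = 122 \cdot 4 - 1 = 488 - 1 = 487$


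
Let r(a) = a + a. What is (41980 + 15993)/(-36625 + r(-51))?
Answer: -57973/36727 ≈ -1.5785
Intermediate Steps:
r(a) = 2*a
(41980 + 15993)/(-36625 + r(-51)) = (41980 + 15993)/(-36625 + 2*(-51)) = 57973/(-36625 - 102) = 57973/(-36727) = 57973*(-1/36727) = -57973/36727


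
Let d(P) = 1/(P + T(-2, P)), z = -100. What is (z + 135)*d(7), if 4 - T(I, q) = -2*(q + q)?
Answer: 35/39 ≈ 0.89744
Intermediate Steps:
T(I, q) = 4 + 4*q (T(I, q) = 4 - (-2)*(q + q) = 4 - (-2)*2*q = 4 - (-4)*q = 4 + 4*q)
d(P) = 1/(4 + 5*P) (d(P) = 1/(P + (4 + 4*P)) = 1/(4 + 5*P))
(z + 135)*d(7) = (-100 + 135)/(4 + 5*7) = 35/(4 + 35) = 35/39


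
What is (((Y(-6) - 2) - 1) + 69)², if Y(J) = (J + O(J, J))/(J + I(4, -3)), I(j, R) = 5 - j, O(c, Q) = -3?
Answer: 114921/25 ≈ 4596.8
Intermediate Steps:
Y(J) = (-3 + J)/(1 + J) (Y(J) = (J - 3)/(J + (5 - 1*4)) = (-3 + J)/(J + (5 - 4)) = (-3 + J)/(J + 1) = (-3 + J)/(1 + J))
(((Y(-6) - 2) - 1) + 69)² = ((((-3 - 6)/(1 - 6) - 2) - 1) + 69)² = (((-9/(-5) - 2) - 1) + 69)² = (((-⅕*(-9) - 2) - 1) + 69)² = (((9/5 - 2) - 1) + 69)² = ((-⅕ - 1) + 69)² = (-6/5 + 69)² = (339/5)² = 114921/25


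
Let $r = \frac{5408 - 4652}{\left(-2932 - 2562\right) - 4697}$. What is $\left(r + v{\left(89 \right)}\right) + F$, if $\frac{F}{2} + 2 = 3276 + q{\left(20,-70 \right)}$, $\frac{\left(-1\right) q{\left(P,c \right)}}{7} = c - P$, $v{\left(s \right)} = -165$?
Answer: $\frac{25963019}{3397} \approx 7642.9$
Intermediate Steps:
$q{\left(P,c \right)} = - 7 c + 7 P$ ($q{\left(P,c \right)} = - 7 \left(c - P\right) = - 7 c + 7 P$)
$r = - \frac{252}{3397}$ ($r = \frac{756}{-5494 - 4697} = \frac{756}{-10191} = 756 \left(- \frac{1}{10191}\right) = - \frac{252}{3397} \approx -0.074183$)
$F = 7808$ ($F = -4 + 2 \left(3276 + \left(\left(-7\right) \left(-70\right) + 7 \cdot 20\right)\right) = -4 + 2 \left(3276 + \left(490 + 140\right)\right) = -4 + 2 \left(3276 + 630\right) = -4 + 2 \cdot 3906 = -4 + 7812 = 7808$)
$\left(r + v{\left(89 \right)}\right) + F = \left(- \frac{252}{3397} - 165\right) + 7808 = - \frac{560757}{3397} + 7808 = \frac{25963019}{3397}$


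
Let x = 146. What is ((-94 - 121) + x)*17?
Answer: -1173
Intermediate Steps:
((-94 - 121) + x)*17 = ((-94 - 121) + 146)*17 = (-215 + 146)*17 = -69*17 = -1173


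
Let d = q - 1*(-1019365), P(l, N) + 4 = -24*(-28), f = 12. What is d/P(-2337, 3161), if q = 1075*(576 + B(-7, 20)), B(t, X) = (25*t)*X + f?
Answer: -2111035/668 ≈ -3160.2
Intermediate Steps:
B(t, X) = 12 + 25*X*t (B(t, X) = (25*t)*X + 12 = 25*X*t + 12 = 12 + 25*X*t)
q = -3130400 (q = 1075*(576 + (12 + 25*20*(-7))) = 1075*(576 + (12 - 3500)) = 1075*(576 - 3488) = 1075*(-2912) = -3130400)
P(l, N) = 668 (P(l, N) = -4 - 24*(-28) = -4 + 672 = 668)
d = -2111035 (d = -3130400 - 1*(-1019365) = -3130400 + 1019365 = -2111035)
d/P(-2337, 3161) = -2111035/668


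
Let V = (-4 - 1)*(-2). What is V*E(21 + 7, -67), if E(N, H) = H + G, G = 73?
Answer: 60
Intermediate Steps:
E(N, H) = 73 + H (E(N, H) = H + 73 = 73 + H)
V = 10 (V = -5*(-2) = 10)
V*E(21 + 7, -67) = 10*(73 - 67) = 10*6 = 60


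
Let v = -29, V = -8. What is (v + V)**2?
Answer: 1369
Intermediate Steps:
(v + V)**2 = (-29 - 8)**2 = (-37)**2 = 1369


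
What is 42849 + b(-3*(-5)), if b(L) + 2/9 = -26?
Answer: 385405/9 ≈ 42823.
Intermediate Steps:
b(L) = -236/9 (b(L) = -2/9 - 26 = -236/9)
42849 + b(-3*(-5)) = 42849 - 236/9 = 385405/9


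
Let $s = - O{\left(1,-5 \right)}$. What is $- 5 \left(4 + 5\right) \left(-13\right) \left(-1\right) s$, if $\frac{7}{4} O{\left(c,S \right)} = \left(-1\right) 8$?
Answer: $- \frac{18720}{7} \approx -2674.3$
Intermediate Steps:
$O{\left(c,S \right)} = - \frac{32}{7}$ ($O{\left(c,S \right)} = \frac{4 \left(\left(-1\right) 8\right)}{7} = \frac{4}{7} \left(-8\right) = - \frac{32}{7}$)
$s = \frac{32}{7}$ ($s = \left(-1\right) \left(- \frac{32}{7}\right) = \frac{32}{7} \approx 4.5714$)
$- 5 \left(4 + 5\right) \left(-13\right) \left(-1\right) s = - 5 \left(4 + 5\right) \left(-13\right) \left(-1\right) \frac{32}{7} = \left(-5\right) 9 \left(-13\right) \left(-1\right) \frac{32}{7} = \left(-45\right) \left(-13\right) \left(-1\right) \frac{32}{7} = 585 \left(-1\right) \frac{32}{7} = \left(-585\right) \frac{32}{7} = - \frac{18720}{7}$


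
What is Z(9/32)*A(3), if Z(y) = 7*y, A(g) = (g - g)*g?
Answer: 0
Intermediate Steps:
A(g) = 0 (A(g) = 0*g = 0)
Z(9/32)*A(3) = (7*(9/32))*0 = (63/32)*0 = 0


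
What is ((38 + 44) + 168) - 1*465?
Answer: -215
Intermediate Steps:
((38 + 44) + 168) - 1*465 = (82 + 168) - 465 = 250 - 465 = -215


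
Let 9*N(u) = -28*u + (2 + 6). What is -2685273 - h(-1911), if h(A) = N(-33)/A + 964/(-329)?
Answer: -2170646073017/808353 ≈ -2.6853e+6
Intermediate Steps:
N(u) = 8/9 - 28*u/9 (N(u) = (-28*u + (2 + 6))/9 = (-28*u + 8)/9 = (8 - 28*u)/9 = 8/9 - 28*u/9)
h(A) = -964/329 + 932/(9*A) (h(A) = (8/9 - 28/9*(-33))/A + 964/(-329) = (8/9 + 308/3)/A + 964*(-1/329) = 932/(9*A) - 964/329 = -964/329 + 932/(9*A))
-2685273 - h(-1911) = -2685273 - 4*(76657 - 2169*(-1911))/(2961*(-1911)) = -2685273 - 4*(-1)*(76657 + 4144959)/(2961*1911) = -2685273 - 4*(-1)*4221616/(2961*1911) = -2685273 - 1*(-2412352/808353) = -2685273 + 2412352/808353 = -2170646073017/808353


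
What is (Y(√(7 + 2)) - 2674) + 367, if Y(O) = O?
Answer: -2304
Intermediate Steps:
(Y(√(7 + 2)) - 2674) + 367 = (√(7 + 2) - 2674) + 367 = (√9 - 2674) + 367 = (3 - 2674) + 367 = -2671 + 367 = -2304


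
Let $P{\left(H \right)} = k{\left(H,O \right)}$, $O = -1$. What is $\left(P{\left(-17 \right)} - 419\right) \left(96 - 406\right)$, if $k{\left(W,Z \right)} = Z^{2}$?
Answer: $129580$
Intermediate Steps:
$P{\left(H \right)} = 1$ ($P{\left(H \right)} = \left(-1\right)^{2} = 1$)
$\left(P{\left(-17 \right)} - 419\right) \left(96 - 406\right) = \left(1 - 419\right) \left(96 - 406\right) = \left(-418\right) \left(-310\right) = 129580$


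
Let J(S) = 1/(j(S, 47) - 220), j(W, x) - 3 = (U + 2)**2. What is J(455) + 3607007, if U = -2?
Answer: 782720518/217 ≈ 3.6070e+6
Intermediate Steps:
j(W, x) = 3 (j(W, x) = 3 + (-2 + 2)**2 = 3 + 0**2 = 3 + 0 = 3)
J(S) = -1/217 (J(S) = 1/(3 - 220) = 1/(-217) = -1/217)
J(455) + 3607007 = -1/217 + 3607007 = 782720518/217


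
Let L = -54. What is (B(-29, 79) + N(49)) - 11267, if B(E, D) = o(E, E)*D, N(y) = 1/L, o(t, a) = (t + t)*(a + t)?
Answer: 13742405/54 ≈ 2.5449e+5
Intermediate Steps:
o(t, a) = 2*t*(a + t) (o(t, a) = (2*t)*(a + t) = 2*t*(a + t))
N(y) = -1/54 (N(y) = 1/(-54) = -1/54)
B(E, D) = 4*D*E**2 (B(E, D) = (2*E*(E + E))*D = (2*E*(2*E))*D = (4*E**2)*D = 4*D*E**2)
(B(-29, 79) + N(49)) - 11267 = (4*79*(-29)**2 - 1/54) - 11267 = (4*79*841 - 1/54) - 11267 = (265756 - 1/54) - 11267 = 14350823/54 - 11267 = 13742405/54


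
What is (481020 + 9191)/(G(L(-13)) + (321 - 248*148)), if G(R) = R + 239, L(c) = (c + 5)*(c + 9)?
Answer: -490211/36112 ≈ -13.575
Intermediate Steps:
L(c) = (5 + c)*(9 + c)
G(R) = 239 + R
(481020 + 9191)/(G(L(-13)) + (321 - 248*148)) = (481020 + 9191)/((239 + (45 + (-13)² + 14*(-13))) + (321 - 248*148)) = 490211/((239 + (45 + 169 - 182)) + (321 - 36704)) = 490211/((239 + 32) - 36383) = 490211/(271 - 36383) = 490211/(-36112) = 490211*(-1/36112) = -490211/36112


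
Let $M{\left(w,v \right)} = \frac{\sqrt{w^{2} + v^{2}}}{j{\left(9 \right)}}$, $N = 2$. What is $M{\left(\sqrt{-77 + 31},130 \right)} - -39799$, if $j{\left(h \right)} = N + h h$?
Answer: $39799 + \frac{53 \sqrt{6}}{83} \approx 39801.0$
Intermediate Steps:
$j{\left(h \right)} = 2 + h^{2}$ ($j{\left(h \right)} = 2 + h h = 2 + h^{2}$)
$M{\left(w,v \right)} = \frac{\sqrt{v^{2} + w^{2}}}{83}$ ($M{\left(w,v \right)} = \frac{\sqrt{w^{2} + v^{2}}}{2 + 9^{2}} = \frac{\sqrt{v^{2} + w^{2}}}{2 + 81} = \frac{\sqrt{v^{2} + w^{2}}}{83}$)
$M{\left(\sqrt{-77 + 31},130 \right)} - -39799 = \frac{\sqrt{130^{2} + \left(\sqrt{-77 + 31}\right)^{2}}}{83} - -39799 = \frac{\sqrt{16900 + \left(\sqrt{-46}\right)^{2}}}{83} + 39799 = \frac{\sqrt{16900 + \left(i \sqrt{46}\right)^{2}}}{83} + 39799 = \frac{\sqrt{16900 - 46}}{83} + 39799 = \frac{\sqrt{16854}}{83} + 39799 = \frac{53 \sqrt{6}}{83} + 39799 = 39799 + \frac{53 \sqrt{6}}{83}$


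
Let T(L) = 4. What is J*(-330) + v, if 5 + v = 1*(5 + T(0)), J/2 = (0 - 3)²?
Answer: -5936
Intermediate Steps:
J = 18 (J = 2*(0 - 3)² = 2*(-3)² = 2*9 = 18)
v = 4 (v = -5 + 1*(5 + 4) = -5 + 1*9 = -5 + 9 = 4)
J*(-330) + v = 18*(-330) + 4 = -5940 + 4 = -5936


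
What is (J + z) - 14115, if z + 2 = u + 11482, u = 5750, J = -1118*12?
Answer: -10301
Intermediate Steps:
J = -13416
z = 17230 (z = -2 + (5750 + 11482) = -2 + 17232 = 17230)
(J + z) - 14115 = (-13416 + 17230) - 14115 = 3814 - 14115 = -10301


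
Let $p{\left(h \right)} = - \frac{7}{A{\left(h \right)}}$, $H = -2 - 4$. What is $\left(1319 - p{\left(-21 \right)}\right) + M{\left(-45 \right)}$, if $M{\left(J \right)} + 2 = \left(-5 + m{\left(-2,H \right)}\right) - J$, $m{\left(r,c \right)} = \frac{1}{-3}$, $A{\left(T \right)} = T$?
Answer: $\frac{4069}{3} \approx 1356.3$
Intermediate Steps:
$H = -6$ ($H = -2 - 4 = -6$)
$m{\left(r,c \right)} = - \frac{1}{3}$
$p{\left(h \right)} = - \frac{7}{h}$
$M{\left(J \right)} = - \frac{22}{3} - J$ ($M{\left(J \right)} = -2 - \left(\frac{16}{3} + J\right) = - \frac{22}{3} - J$)
$\left(1319 - p{\left(-21 \right)}\right) + M{\left(-45 \right)} = \left(1319 - - \frac{7}{-21}\right) - - \frac{113}{3} = \left(1319 - \left(-7\right) \left(- \frac{1}{21}\right)\right) + \left(- \frac{22}{3} + 45\right) = \left(1319 - \frac{1}{3}\right) + \frac{113}{3} = \frac{3956}{3} + \frac{113}{3} = \frac{4069}{3}$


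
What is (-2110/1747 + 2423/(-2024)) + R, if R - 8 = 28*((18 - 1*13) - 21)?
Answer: -1564311941/3535928 ≈ -442.40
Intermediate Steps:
R = -440 (R = 8 + 28*((18 - 1*13) - 21) = 8 + 28*((18 - 13) - 21) = 8 + 28*(5 - 21) = 8 + 28*(-16) = 8 - 448 = -440)
(-2110/1747 + 2423/(-2024)) + R = (-2110/1747 + 2423/(-2024)) - 440 = (-2110*1/1747 + 2423*(-1/2024)) - 440 = (-2110/1747 - 2423/2024) - 440 = -8503621/3535928 - 440 = -1564311941/3535928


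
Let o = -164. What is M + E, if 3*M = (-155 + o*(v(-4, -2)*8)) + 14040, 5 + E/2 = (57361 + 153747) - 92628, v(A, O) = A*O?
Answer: 714239/3 ≈ 2.3808e+5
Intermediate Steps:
E = 236950 (E = -10 + 2*((57361 + 153747) - 92628) = -10 + 2*(211108 - 92628) = -10 + 2*118480 = -10 + 236960 = 236950)
M = 3389/3 (M = ((-155 - 164*(-4*(-2))*8) + 14040)/3 = ((-155 - 1312*8) + 14040)/3 = ((-155 - 164*64) + 14040)/3 = ((-155 - 10496) + 14040)/3 = (-10651 + 14040)/3 = (1/3)*3389 = 3389/3 ≈ 1129.7)
M + E = 3389/3 + 236950 = 714239/3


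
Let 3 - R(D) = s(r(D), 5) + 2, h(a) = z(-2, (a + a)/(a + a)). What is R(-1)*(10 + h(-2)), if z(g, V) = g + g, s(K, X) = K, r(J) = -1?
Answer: 12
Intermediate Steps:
z(g, V) = 2*g
h(a) = -4 (h(a) = 2*(-2) = -4)
R(D) = 2 (R(D) = 3 - (-1 + 2) = 3 - 1*1 = 3 - 1 = 2)
R(-1)*(10 + h(-2)) = 2*(10 - 4) = 2*6 = 12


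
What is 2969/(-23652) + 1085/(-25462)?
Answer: -50629549/301113612 ≈ -0.16814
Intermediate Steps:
2969/(-23652) + 1085/(-25462) = 2969*(-1/23652) + 1085*(-1/25462) = -2969/23652 - 1085/25462 = -50629549/301113612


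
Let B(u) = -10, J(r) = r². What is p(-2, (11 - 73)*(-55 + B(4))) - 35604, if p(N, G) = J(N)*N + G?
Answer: -31582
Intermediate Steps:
p(N, G) = G + N³ (p(N, G) = N²*N + G = N³ + G = G + N³)
p(-2, (11 - 73)*(-55 + B(4))) - 35604 = ((11 - 73)*(-55 - 10) + (-2)³) - 35604 = (-62*(-65) - 8) - 35604 = (4030 - 8) - 35604 = 4022 - 35604 = -31582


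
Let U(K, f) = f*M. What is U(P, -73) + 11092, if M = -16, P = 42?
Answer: 12260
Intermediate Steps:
U(K, f) = -16*f (U(K, f) = f*(-16) = -16*f)
U(P, -73) + 11092 = -16*(-73) + 11092 = 1168 + 11092 = 12260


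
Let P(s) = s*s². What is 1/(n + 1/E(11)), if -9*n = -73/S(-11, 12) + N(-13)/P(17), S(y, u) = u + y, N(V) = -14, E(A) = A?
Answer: 486387/3989510 ≈ 0.12192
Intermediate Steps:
P(s) = s³
n = 358663/44217 (n = -(-73/(12 - 11) - 14/(17³))/9 = -(-73/1 - 14/4913)/9 = -(-73*1 - 14*1/4913)/9 = -(-73 - 14/4913)/9 = -⅑*(-358663/4913) = 358663/44217 ≈ 8.1114)
1/(n + 1/E(11)) = 1/(358663/44217 + 1/11) = 1/(3989510/486387) = 486387/3989510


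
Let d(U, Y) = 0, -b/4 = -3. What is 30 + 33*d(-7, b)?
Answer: 30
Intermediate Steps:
b = 12 (b = -4*(-3) = 12)
30 + 33*d(-7, b) = 30 + 33*0 = 30 + 0 = 30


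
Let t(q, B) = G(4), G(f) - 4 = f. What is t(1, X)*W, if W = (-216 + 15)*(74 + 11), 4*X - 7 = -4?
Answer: -136680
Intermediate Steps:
X = 3/4 (X = 7/4 + (1/4)*(-4) = 7/4 - 1 = 3/4 ≈ 0.75000)
G(f) = 4 + f
t(q, B) = 8 (t(q, B) = 4 + 4 = 8)
W = -17085 (W = -201*85 = -17085)
t(1, X)*W = 8*(-17085) = -136680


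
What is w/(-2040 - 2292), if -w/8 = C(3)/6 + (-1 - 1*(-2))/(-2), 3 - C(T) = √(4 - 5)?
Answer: -I/3249 ≈ -0.00030779*I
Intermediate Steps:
C(T) = 3 - I (C(T) = 3 - √(4 - 5) = 3 - √(-1) = 3 - I)
w = 4*I/3 (w = -8*((3 - I)/6 + (-1 - 1*(-2))/(-2)) = -8*((3 - I)*(⅙) + (-1 + 2)*(-½)) = -8*((½ - I/6) + 1*(-½)) = -8*((½ - I/6) - ½) = -(-4)*I/3 = 4*I/3 ≈ 1.3333*I)
w/(-2040 - 2292) = (4*I/3)/(-2040 - 2292) = (4*I/3)/(-4332) = -I/3249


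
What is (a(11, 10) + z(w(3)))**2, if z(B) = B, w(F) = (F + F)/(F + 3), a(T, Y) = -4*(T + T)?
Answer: 7569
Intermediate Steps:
a(T, Y) = -8*T
w(F) = 2*F/(3 + F) (w(F) = (2*F)/(3 + F) = 2*F/(3 + F))
(a(11, 10) + z(w(3)))**2 = (-8*11 + 2*3/(3 + 3))**2 = (-88 + 2*3/6)**2 = (-88 + 2*3*(1/6))**2 = (-88 + 1)**2 = (-87)**2 = 7569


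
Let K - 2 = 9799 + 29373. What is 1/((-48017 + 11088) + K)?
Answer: 1/2245 ≈ 0.00044543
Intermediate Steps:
K = 39174 (K = 2 + (9799 + 29373) = 2 + 39172 = 39174)
1/((-48017 + 11088) + K) = 1/((-48017 + 11088) + 39174) = 1/(-36929 + 39174) = 1/2245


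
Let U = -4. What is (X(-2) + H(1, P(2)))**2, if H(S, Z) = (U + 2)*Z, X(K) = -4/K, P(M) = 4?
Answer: 36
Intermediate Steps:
H(S, Z) = -2*Z (H(S, Z) = (-4 + 2)*Z = -2*Z)
(X(-2) + H(1, P(2)))**2 = (-4/(-2) - 2*4)**2 = (-4*(-1/2) - 8)**2 = (2 - 8)**2 = (-6)**2 = 36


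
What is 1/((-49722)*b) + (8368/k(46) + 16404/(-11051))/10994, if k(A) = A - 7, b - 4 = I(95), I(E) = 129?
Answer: 33739032431847/1740803068948762 ≈ 0.019381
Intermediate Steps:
b = 133 (b = 4 + 129 = 133)
k(A) = -7 + A
1/((-49722)*b) + (8368/k(46) + 16404/(-11051))/10994 = 1/(-49722*133) + (8368/(-7 + 46) + 16404/(-11051))/10994 = -1/49722*1/133 + (8368/39 + 16404*(-1/11051))*(1/10994) = -1/6613026 + (8368*(1/39) - 16404/11051)*(1/10994) = -1/6613026 + (8368/39 - 16404/11051)*(1/10994) = -1/6613026 + (91835012/430989)*(1/10994) = -1/6613026 + 45917506/2369146533 = 33739032431847/1740803068948762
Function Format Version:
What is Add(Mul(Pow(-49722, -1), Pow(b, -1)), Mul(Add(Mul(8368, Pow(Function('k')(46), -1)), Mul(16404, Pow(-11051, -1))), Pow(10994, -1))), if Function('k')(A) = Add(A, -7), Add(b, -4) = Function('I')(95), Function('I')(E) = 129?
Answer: Rational(33739032431847, 1740803068948762) ≈ 0.019381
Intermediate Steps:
b = 133 (b = Add(4, 129) = 133)
Function('k')(A) = Add(-7, A)
Add(Mul(Pow(-49722, -1), Pow(b, -1)), Mul(Add(Mul(8368, Pow(Function('k')(46), -1)), Mul(16404, Pow(-11051, -1))), Pow(10994, -1))) = Add(Mul(Pow(-49722, -1), Pow(133, -1)), Mul(Add(Mul(8368, Pow(Add(-7, 46), -1)), Mul(16404, Pow(-11051, -1))), Pow(10994, -1))) = Add(Mul(Rational(-1, 49722), Rational(1, 133)), Mul(Add(Mul(8368, Pow(39, -1)), Mul(16404, Rational(-1, 11051))), Rational(1, 10994))) = Add(Rational(-1, 6613026), Mul(Add(Mul(8368, Rational(1, 39)), Rational(-16404, 11051)), Rational(1, 10994))) = Add(Rational(-1, 6613026), Mul(Add(Rational(8368, 39), Rational(-16404, 11051)), Rational(1, 10994))) = Add(Rational(-1, 6613026), Mul(Rational(91835012, 430989), Rational(1, 10994))) = Add(Rational(-1, 6613026), Rational(45917506, 2369146533)) = Rational(33739032431847, 1740803068948762)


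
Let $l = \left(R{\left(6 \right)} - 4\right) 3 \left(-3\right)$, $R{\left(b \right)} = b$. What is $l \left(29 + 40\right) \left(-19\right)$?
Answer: $23598$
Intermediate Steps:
$l = -18$ ($l = \left(6 - 4\right) 3 \left(-3\right) = 2 \left(-9\right) = -18$)
$l \left(29 + 40\right) \left(-19\right) = - 18 \left(29 + 40\right) \left(-19\right) = - 18 \cdot 69 \left(-19\right) = \left(-18\right) \left(-1311\right) = 23598$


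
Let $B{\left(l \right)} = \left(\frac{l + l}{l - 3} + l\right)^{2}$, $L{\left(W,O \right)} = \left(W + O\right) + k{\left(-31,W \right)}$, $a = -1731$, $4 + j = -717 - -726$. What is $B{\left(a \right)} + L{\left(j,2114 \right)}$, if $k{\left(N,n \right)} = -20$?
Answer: $\frac{249857411703}{83521} \approx 2.9916 \cdot 10^{6}$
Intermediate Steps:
$j = 5$ ($j = -4 - -9 = -4 + \left(-717 + 726\right) = -4 + 9 = 5$)
$L{\left(W,O \right)} = -20 + O + W$ ($L{\left(W,O \right)} = \left(W + O\right) - 20 = \left(O + W\right) - 20 = -20 + O + W$)
$B{\left(l \right)} = \left(l + \frac{2 l}{-3 + l}\right)^{2}$ ($B{\left(l \right)} = \left(\frac{2 l}{-3 + l} + l\right)^{2} = \left(l + \frac{2 l}{-3 + l}\right)^{2}$)
$B{\left(a \right)} + L{\left(j,2114 \right)} = \frac{\left(-1731\right)^{2} \left(-1 - 1731\right)^{2}}{\left(-3 - 1731\right)^{2}} + \left(-20 + 2114 + 5\right) = \frac{2996361 \left(-1732\right)^{2}}{3006756} + 2099 = 2996361 \cdot 2999824 \cdot \frac{1}{3006756} + 2099 = \frac{249682101124}{83521} + 2099 = \frac{249857411703}{83521}$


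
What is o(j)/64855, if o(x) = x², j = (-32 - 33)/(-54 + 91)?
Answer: 845/17757299 ≈ 4.7586e-5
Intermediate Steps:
j = -65/37 ≈ -1.7568
o(j)/64855 = (-65/37)²/64855 = (4225/1369)*(1/64855) = 845/17757299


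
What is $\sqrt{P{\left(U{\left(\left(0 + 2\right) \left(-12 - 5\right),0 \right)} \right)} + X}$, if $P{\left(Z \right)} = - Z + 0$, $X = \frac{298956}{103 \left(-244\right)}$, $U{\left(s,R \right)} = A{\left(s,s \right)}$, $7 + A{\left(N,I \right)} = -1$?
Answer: $\frac{5 i \sqrt{6151057}}{6283} \approx 1.9737 i$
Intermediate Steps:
$A{\left(N,I \right)} = -8$ ($A{\left(N,I \right)} = -7 - 1 = -8$)
$U{\left(s,R \right)} = -8$
$X = - \frac{74739}{6283}$ ($X = \frac{298956}{-25132} = 298956 \left(- \frac{1}{25132}\right) = - \frac{74739}{6283} \approx -11.895$)
$P{\left(Z \right)} = - Z$
$\sqrt{P{\left(U{\left(\left(0 + 2\right) \left(-12 - 5\right),0 \right)} \right)} + X} = \sqrt{\left(-1\right) \left(-8\right) - \frac{74739}{6283}} = \sqrt{8 - \frac{74739}{6283}} = \sqrt{- \frac{24475}{6283}} = \frac{5 i \sqrt{6151057}}{6283}$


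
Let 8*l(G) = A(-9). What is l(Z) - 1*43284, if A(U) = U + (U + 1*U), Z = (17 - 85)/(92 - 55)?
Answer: -346299/8 ≈ -43287.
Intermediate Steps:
Z = -68/37 ≈ -1.8378
A(U) = 3*U (A(U) = U + (U + U) = U + 2*U = 3*U)
l(G) = -27/8 (l(G) = (3*(-9))/8 = (⅛)*(-27) = -27/8)
l(Z) - 1*43284 = -27/8 - 1*43284 = -27/8 - 43284 = -346299/8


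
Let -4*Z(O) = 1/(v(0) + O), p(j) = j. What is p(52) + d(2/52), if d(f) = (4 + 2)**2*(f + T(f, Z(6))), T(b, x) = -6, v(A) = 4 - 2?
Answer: -2114/13 ≈ -162.62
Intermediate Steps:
v(A) = 2
Z(O) = -1/(4*(2 + O))
d(f) = -216 + 36*f (d(f) = (4 + 2)**2*(f - 6) = 6**2*(-6 + f) = 36*(-6 + f) = -216 + 36*f)
p(52) + d(2/52) = 52 + (-216 + 36*(2/52)) = 52 + (-216 + 36*(2*(1/52))) = 52 + (-216 + 36*(1/26)) = 52 + (-216 + 18/13) = 52 - 2790/13 = -2114/13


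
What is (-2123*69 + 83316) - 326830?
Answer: -390001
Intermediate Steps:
(-2123*69 + 83316) - 326830 = (-146487 + 83316) - 326830 = -63171 - 326830 = -390001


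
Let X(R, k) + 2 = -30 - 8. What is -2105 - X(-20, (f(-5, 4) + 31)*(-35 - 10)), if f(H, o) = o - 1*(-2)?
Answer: -2065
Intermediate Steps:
f(H, o) = 2 + o (f(H, o) = o + 2 = 2 + o)
X(R, k) = -40 (X(R, k) = -2 + (-30 - 8) = -2 - 38 = -40)
-2105 - X(-20, (f(-5, 4) + 31)*(-35 - 10)) = -2105 - 1*(-40) = -2105 + 40 = -2065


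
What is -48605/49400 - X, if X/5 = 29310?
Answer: -1447923721/9880 ≈ -1.4655e+5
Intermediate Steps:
X = 146550 (X = 5*29310 = 146550)
-48605/49400 - X = -48605/49400 - 1*146550 = -48605*1/49400 - 146550 = -9721/9880 - 146550 = -1447923721/9880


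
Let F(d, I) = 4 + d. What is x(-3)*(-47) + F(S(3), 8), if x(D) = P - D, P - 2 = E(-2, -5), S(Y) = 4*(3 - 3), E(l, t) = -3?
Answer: -90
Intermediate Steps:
S(Y) = 0 (S(Y) = 4*0 = 0)
P = -1 (P = 2 - 3 = -1)
x(D) = -1 - D
x(-3)*(-47) + F(S(3), 8) = (-1 - 1*(-3))*(-47) + (4 + 0) = (-1 + 3)*(-47) + 4 = 2*(-47) + 4 = -94 + 4 = -90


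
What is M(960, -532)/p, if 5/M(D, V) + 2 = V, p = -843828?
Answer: 5/450604152 ≈ 1.1096e-8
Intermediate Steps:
M(D, V) = 5/(-2 + V)
M(960, -532)/p = (5/(-2 - 532))/(-843828) = (5/(-534))*(-1/843828) = (5*(-1/534))*(-1/843828) = -5/534*(-1/843828) = 5/450604152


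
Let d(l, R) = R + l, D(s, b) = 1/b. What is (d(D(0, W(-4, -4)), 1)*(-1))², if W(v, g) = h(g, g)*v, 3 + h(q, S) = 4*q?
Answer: 5929/5776 ≈ 1.0265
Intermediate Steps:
h(q, S) = -3 + 4*q
W(v, g) = v*(-3 + 4*g) (W(v, g) = (-3 + 4*g)*v = v*(-3 + 4*g))
(d(D(0, W(-4, -4)), 1)*(-1))² = ((1 + 1/(-4*(-3 + 4*(-4))))*(-1))² = ((1 + 1/(-4*(-3 - 16)))*(-1))² = ((1 + 1/(-4*(-19)))*(-1))² = ((1 + 1/76)*(-1))² = ((77/76)*(-1))² = (-77/76)² = 5929/5776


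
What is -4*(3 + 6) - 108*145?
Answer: -15696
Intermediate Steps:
-4*(3 + 6) - 108*145 = -4*9 - 15660 = -36 - 15660 = -15696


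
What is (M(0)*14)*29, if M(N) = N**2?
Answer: 0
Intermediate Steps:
(M(0)*14)*29 = (0**2*14)*29 = (0*14)*29 = 0*29 = 0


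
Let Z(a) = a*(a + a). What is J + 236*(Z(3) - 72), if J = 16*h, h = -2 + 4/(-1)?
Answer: -12840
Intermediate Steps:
Z(a) = 2*a² (Z(a) = a*(2*a) = 2*a²)
h = -6 (h = -2 + 4*(-1) = -2 - 4 = -6)
J = -96 (J = 16*(-6) = -96)
J + 236*(Z(3) - 72) = -96 + 236*(2*3² - 72) = -96 + 236*(2*9 - 72) = -96 + 236*(18 - 72) = -96 + 236*(-54) = -96 - 12744 = -12840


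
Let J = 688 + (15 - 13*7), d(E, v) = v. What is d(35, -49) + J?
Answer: 563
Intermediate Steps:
J = 612 (J = 688 + (15 - 91) = 688 - 76 = 612)
d(35, -49) + J = -49 + 612 = 563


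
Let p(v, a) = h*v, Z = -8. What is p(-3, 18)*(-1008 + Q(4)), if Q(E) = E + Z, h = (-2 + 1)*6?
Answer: -18216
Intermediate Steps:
h = -6 (h = -1*6 = -6)
p(v, a) = -6*v
Q(E) = -8 + E (Q(E) = E - 8 = -8 + E)
p(-3, 18)*(-1008 + Q(4)) = (-6*(-3))*(-1008 + (-8 + 4)) = 18*(-1008 - 4) = 18*(-1012) = -18216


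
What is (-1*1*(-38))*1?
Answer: 38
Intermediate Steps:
(-1*1*(-38))*1 = -1*(-38)*1 = 38*1 = 38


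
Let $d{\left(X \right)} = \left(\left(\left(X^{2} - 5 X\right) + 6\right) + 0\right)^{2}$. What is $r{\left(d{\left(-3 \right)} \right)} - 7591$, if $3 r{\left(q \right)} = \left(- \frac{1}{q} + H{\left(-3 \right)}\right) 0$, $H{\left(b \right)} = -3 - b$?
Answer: $-7591$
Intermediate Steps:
$d{\left(X \right)} = \left(6 + X^{2} - 5 X\right)^{2}$ ($d{\left(X \right)} = \left(\left(6 + X^{2} - 5 X\right) + 0\right)^{2} = \left(6 + X^{2} - 5 X\right)^{2}$)
$r{\left(q \right)} = 0$ ($r{\left(q \right)} = \frac{\left(- \frac{1}{q} - 0\right) 0}{3} = \frac{\left(- \frac{1}{q} + \left(-3 + 3\right)\right) 0}{3} = \frac{\left(- \frac{1}{q} + 0\right) 0}{3} = \frac{- \frac{1}{q} 0}{3} = \frac{1}{3} \cdot 0 = 0$)
$r{\left(d{\left(-3 \right)} \right)} - 7591 = 0 - 7591 = -7591$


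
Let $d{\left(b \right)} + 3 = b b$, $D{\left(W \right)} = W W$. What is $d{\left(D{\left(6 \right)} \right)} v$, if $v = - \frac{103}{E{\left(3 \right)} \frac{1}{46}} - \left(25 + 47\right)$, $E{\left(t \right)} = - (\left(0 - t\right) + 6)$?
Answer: $1948982$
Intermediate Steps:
$D{\left(W \right)} = W^{2}$
$E{\left(t \right)} = -6 + t$ ($E{\left(t \right)} = - (- t + 6) = - (6 - t) = -6 + t$)
$d{\left(b \right)} = -3 + b^{2}$ ($d{\left(b \right)} = -3 + b b = -3 + b^{2}$)
$v = \frac{4522}{3}$ ($v = - \frac{103}{\left(-6 + 3\right) \frac{1}{46}} - \left(25 + 47\right) = - \frac{103}{\left(-3\right) \frac{1}{46}} - 72 = - \frac{103}{- \frac{3}{46}} - 72 = \left(-103\right) \left(- \frac{46}{3}\right) - 72 = \frac{4738}{3} - 72 = \frac{4522}{3} \approx 1507.3$)
$d{\left(D{\left(6 \right)} \right)} v = \left(-3 + \left(6^{2}\right)^{2}\right) \frac{4522}{3} = \left(-3 + 36^{2}\right) \frac{4522}{3} = \left(-3 + 1296\right) \frac{4522}{3} = 1293 \cdot \frac{4522}{3} = 1948982$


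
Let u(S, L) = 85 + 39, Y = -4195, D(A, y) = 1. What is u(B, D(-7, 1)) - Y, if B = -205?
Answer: 4319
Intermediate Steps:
u(S, L) = 124
u(B, D(-7, 1)) - Y = 124 - 1*(-4195) = 124 + 4195 = 4319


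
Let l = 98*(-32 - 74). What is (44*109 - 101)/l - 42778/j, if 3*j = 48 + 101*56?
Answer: -84994617/3703322 ≈ -22.951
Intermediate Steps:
l = -10388 (l = 98*(-106) = -10388)
j = 5704/3 (j = (48 + 101*56)/3 = (48 + 5656)/3 = (⅓)*5704 = 5704/3 ≈ 1901.3)
(44*109 - 101)/l - 42778/j = (44*109 - 101)/(-10388) - 42778/5704/3 = (4796 - 101)*(-1/10388) - 42778*3/5704 = 4695*(-1/10388) - 64167/2852 = -4695/10388 - 64167/2852 = -84994617/3703322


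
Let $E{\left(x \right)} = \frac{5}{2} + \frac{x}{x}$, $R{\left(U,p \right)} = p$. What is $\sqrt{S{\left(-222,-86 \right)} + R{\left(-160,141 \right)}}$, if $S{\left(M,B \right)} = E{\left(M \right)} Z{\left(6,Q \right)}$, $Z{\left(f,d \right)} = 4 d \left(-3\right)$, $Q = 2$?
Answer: $\sqrt{57} \approx 7.5498$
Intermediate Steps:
$Z{\left(f,d \right)} = - 12 d$
$E{\left(x \right)} = \frac{7}{2}$ ($E{\left(x \right)} = 5 \cdot \frac{1}{2} + 1 = \frac{5}{2} + 1 = \frac{7}{2}$)
$S{\left(M,B \right)} = -84$ ($S{\left(M,B \right)} = \frac{7 \left(\left(-12\right) 2\right)}{2} = \frac{7}{2} \left(-24\right) = -84$)
$\sqrt{S{\left(-222,-86 \right)} + R{\left(-160,141 \right)}} = \sqrt{-84 + 141} = \sqrt{57}$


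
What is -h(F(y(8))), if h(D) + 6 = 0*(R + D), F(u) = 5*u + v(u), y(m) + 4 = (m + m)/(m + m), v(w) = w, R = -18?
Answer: 6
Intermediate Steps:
y(m) = -3 (y(m) = -4 + (m + m)/(m + m) = -4 + (2*m)/((2*m)) = -4 + (2*m)*(1/(2*m)) = -4 + 1 = -3)
F(u) = 6*u (F(u) = 5*u + u = 6*u)
h(D) = -6 (h(D) = -6 + 0*(-18 + D) = -6 + 0 = -6)
-h(F(y(8))) = -1*(-6) = 6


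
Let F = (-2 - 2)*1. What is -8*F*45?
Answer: 1440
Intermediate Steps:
F = -4 (F = -4*1 = -4)
-8*F*45 = -8*(-4)*45 = 32*45 = 1440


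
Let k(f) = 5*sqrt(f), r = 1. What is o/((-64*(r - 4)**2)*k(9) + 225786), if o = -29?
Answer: -29/217146 ≈ -0.00013355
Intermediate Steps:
o/((-64*(r - 4)**2)*k(9) + 225786) = -29/((-64*(1 - 4)**2)*(5*sqrt(9)) + 225786) = -29/((-64*(-3)**2)*(5*3) + 225786) = -29/(-64*9*15 + 225786) = -29/(-576*15 + 225786) = -29/(-8640 + 225786) = -29/217146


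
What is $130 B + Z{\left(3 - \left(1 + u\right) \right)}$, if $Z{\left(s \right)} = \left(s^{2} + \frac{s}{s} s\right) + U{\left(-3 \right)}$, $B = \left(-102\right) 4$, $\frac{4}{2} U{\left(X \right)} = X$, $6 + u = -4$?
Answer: $- \frac{105771}{2} \approx -52886.0$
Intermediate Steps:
$u = -10$ ($u = -6 - 4 = -10$)
$U{\left(X \right)} = \frac{X}{2}$
$B = -408$
$Z{\left(s \right)} = - \frac{3}{2} + s + s^{2}$ ($Z{\left(s \right)} = \left(s^{2} + \frac{s}{s} s\right) + \frac{1}{2} \left(-3\right) = \left(s^{2} + 1 s\right) - \frac{3}{2} = \left(s^{2} + s\right) - \frac{3}{2} = \left(s + s^{2}\right) - \frac{3}{2} = - \frac{3}{2} + s + s^{2}$)
$130 B + Z{\left(3 - \left(1 + u\right) \right)} = 130 \left(-408\right) + \left(- \frac{3}{2} + \left(3 - \left(1 - 10\right)\right) + \left(3 - \left(1 - 10\right)\right)^{2}\right) = -53040 + \left(- \frac{3}{2} + \left(3 - -9\right) + \left(3 - -9\right)^{2}\right) = -53040 + \left(- \frac{3}{2} + \left(3 + 9\right) + \left(3 + 9\right)^{2}\right) = -53040 + \left(- \frac{3}{2} + 12 + 12^{2}\right) = -53040 + \left(- \frac{3}{2} + 12 + 144\right) = -53040 + \frac{309}{2} = - \frac{105771}{2}$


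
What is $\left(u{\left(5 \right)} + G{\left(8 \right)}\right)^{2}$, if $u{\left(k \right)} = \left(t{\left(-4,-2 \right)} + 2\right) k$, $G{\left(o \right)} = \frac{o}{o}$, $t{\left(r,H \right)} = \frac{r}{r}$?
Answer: $256$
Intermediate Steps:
$t{\left(r,H \right)} = 1$
$G{\left(o \right)} = 1$
$u{\left(k \right)} = 3 k$ ($u{\left(k \right)} = \left(1 + 2\right) k = 3 k$)
$\left(u{\left(5 \right)} + G{\left(8 \right)}\right)^{2} = \left(3 \cdot 5 + 1\right)^{2} = \left(15 + 1\right)^{2} = 16^{2} = 256$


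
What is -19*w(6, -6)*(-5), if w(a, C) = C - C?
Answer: 0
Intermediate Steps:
w(a, C) = 0
-19*w(6, -6)*(-5) = -19*0*(-5) = 0*(-5) = 0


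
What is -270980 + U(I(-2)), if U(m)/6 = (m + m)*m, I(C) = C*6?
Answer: -269252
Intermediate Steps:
I(C) = 6*C
U(m) = 12*m² (U(m) = 6*((m + m)*m) = 6*((2*m)*m) = 6*(2*m²) = 12*m²)
-270980 + U(I(-2)) = -270980 + 12*(6*(-2))² = -270980 + 12*(-12)² = -270980 + 12*144 = -270980 + 1728 = -269252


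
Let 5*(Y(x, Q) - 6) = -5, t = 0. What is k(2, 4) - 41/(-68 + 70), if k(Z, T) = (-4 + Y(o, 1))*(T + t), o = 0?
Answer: -33/2 ≈ -16.500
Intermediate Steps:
Y(x, Q) = 5 (Y(x, Q) = 6 + (1/5)*(-5) = 6 - 1 = 5)
k(Z, T) = T (k(Z, T) = (-4 + 5)*(T + 0) = 1*T = T)
k(2, 4) - 41/(-68 + 70) = 4 - 41/(-68 + 70) = 4 - 41/2 = -33/2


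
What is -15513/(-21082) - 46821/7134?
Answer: -73034215/12533249 ≈ -5.8272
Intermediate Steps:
-15513/(-21082) - 46821/7134 = -15513*(-1/21082) - 46821*1/7134 = 15513/21082 - 15607/2378 = -73034215/12533249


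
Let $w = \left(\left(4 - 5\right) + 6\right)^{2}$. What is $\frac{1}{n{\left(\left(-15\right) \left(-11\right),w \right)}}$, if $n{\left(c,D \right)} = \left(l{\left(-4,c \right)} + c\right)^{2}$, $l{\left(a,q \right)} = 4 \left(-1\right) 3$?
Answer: $\frac{1}{23409} \approx 4.2719 \cdot 10^{-5}$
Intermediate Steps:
$l{\left(a,q \right)} = -12$ ($l{\left(a,q \right)} = \left(-4\right) 3 = -12$)
$w = 25$ ($w = \left(-1 + 6\right)^{2} = 5^{2} = 25$)
$n{\left(c,D \right)} = \left(-12 + c\right)^{2}$
$\frac{1}{n{\left(\left(-15\right) \left(-11\right),w \right)}} = \frac{1}{\left(-12 - -165\right)^{2}} = \frac{1}{\left(-12 + 165\right)^{2}} = \frac{1}{153^{2}} = \frac{1}{23409}$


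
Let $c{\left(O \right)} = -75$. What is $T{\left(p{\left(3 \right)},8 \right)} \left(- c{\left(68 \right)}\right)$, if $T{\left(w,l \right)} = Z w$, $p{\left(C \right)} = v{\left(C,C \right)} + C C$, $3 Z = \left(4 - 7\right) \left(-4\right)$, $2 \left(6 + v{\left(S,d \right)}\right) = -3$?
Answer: $450$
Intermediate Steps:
$v{\left(S,d \right)} = - \frac{15}{2}$ ($v{\left(S,d \right)} = -6 + \frac{1}{2} \left(-3\right) = -6 - \frac{3}{2} = - \frac{15}{2}$)
$Z = 4$ ($Z = \frac{\left(4 - 7\right) \left(-4\right)}{3} = \frac{\left(-3\right) \left(-4\right)}{3} = \frac{1}{3} \cdot 12 = 4$)
$p{\left(C \right)} = - \frac{15}{2} + C^{2}$ ($p{\left(C \right)} = - \frac{15}{2} + C C = - \frac{15}{2} + C^{2}$)
$T{\left(w,l \right)} = 4 w$
$T{\left(p{\left(3 \right)},8 \right)} \left(- c{\left(68 \right)}\right) = 4 \left(- \frac{15}{2} + 3^{2}\right) \left(\left(-1\right) \left(-75\right)\right) = 4 \left(- \frac{15}{2} + 9\right) 75 = 4 \cdot \frac{3}{2} \cdot 75 = 6 \cdot 75 = 450$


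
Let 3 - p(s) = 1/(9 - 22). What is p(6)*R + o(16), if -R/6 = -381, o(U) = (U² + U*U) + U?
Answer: 98304/13 ≈ 7561.8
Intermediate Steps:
p(s) = 40/13 (p(s) = 3 - 1/(9 - 22) = 3 - 1/(-13) = 3 - 1*(-1/13) = 3 + 1/13 = 40/13)
o(U) = U + 2*U² (o(U) = (U² + U²) + U = 2*U² + U = U + 2*U²)
R = 2286 (R = -6*(-381) = 2286)
p(6)*R + o(16) = (40/13)*2286 + 16*(1 + 2*16) = 91440/13 + 16*(1 + 32) = 91440/13 + 16*33 = 91440/13 + 528 = 98304/13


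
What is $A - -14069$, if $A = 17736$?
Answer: $31805$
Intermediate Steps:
$A - -14069 = 17736 - -14069 = 17736 + 14069 = 31805$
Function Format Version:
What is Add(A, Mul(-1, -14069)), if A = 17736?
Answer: 31805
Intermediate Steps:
Add(A, Mul(-1, -14069)) = Add(17736, Mul(-1, -14069)) = Add(17736, 14069) = 31805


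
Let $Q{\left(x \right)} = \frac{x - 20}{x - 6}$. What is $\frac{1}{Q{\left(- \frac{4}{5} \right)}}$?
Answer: $\frac{17}{52} \approx 0.32692$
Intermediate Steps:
$Q{\left(x \right)} = \frac{-20 + x}{-6 + x}$
$\frac{1}{Q{\left(- \frac{4}{5} \right)}} = \frac{1}{\frac{1}{-6 - \frac{4}{5}} \left(-20 - \frac{4}{5}\right)} = \frac{1}{\frac{1}{- \frac{34}{5}} \left(- \frac{104}{5}\right)} = \frac{1}{\left(- \frac{5}{34}\right) \left(- \frac{104}{5}\right)} = \frac{1}{\frac{52}{17}} = \frac{17}{52}$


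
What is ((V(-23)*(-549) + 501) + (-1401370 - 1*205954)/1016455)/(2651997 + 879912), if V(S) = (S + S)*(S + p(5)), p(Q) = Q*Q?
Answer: 51846745771/3590026562595 ≈ 0.014442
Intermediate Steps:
p(Q) = Q**2
V(S) = 2*S*(25 + S) (V(S) = (S + S)*(S + 5**2) = (2*S)*(S + 25) = (2*S)*(25 + S) = 2*S*(25 + S))
((V(-23)*(-549) + 501) + (-1401370 - 1*205954)/1016455)/(2651997 + 879912) = (((2*(-23)*(25 - 23))*(-549) + 501) + (-1401370 - 1*205954)/1016455)/(2651997 + 879912) = (((2*(-23)*2)*(-549) + 501) + (-1401370 - 205954)*(1/1016455))/3531909 = ((-92*(-549) + 501) - 1607324*1/1016455)*(1/3531909) = ((50508 + 501) - 1607324/1016455)*(1/3531909) = (51009 - 1607324/1016455)*(1/3531909) = (51846745771/1016455)*(1/3531909) = 51846745771/3590026562595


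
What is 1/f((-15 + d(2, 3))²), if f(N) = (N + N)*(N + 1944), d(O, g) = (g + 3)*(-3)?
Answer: 1/6605874 ≈ 1.5138e-7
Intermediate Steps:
d(O, g) = -9 - 3*g (d(O, g) = (3 + g)*(-3) = -9 - 3*g)
f(N) = 2*N*(1944 + N) (f(N) = (2*N)*(1944 + N) = 2*N*(1944 + N))
1/f((-15 + d(2, 3))²) = 1/(2*(-15 + (-9 - 3*3))²*(1944 + (-15 + (-9 - 3*3))²)) = 1/(2*(-15 + (-9 - 9))²*(1944 + (-15 + (-9 - 9))²)) = 1/(2*(-15 - 18)²*(1944 + (-15 - 18)²)) = 1/(2*(-33)²*(1944 + (-33)²)) = 1/(2*1089*(1944 + 1089)) = 1/(2*1089*3033) = 1/6605874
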